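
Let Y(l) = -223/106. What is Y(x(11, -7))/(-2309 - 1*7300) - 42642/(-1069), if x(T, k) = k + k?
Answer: 43433418055/1088834226 ≈ 39.890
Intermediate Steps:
x(T, k) = 2*k
Y(l) = -223/106 (Y(l) = -223*1/106 = -223/106)
Y(x(11, -7))/(-2309 - 1*7300) - 42642/(-1069) = -223/(106*(-2309 - 1*7300)) - 42642/(-1069) = -223/(106*(-2309 - 7300)) - 42642*(-1/1069) = -223/106/(-9609) + 42642/1069 = -223/106*(-1/9609) + 42642/1069 = 223/1018554 + 42642/1069 = 43433418055/1088834226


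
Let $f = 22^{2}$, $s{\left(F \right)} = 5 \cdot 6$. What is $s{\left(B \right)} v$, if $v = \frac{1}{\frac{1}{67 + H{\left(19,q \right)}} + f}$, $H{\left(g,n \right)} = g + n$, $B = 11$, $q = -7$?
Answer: $\frac{2370}{38237} \approx 0.061982$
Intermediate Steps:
$s{\left(F \right)} = 30$
$f = 484$
$v = \frac{79}{38237}$ ($v = \frac{1}{\frac{1}{67 + \left(19 - 7\right)} + 484} = \frac{1}{\frac{1}{67 + 12} + 484} = \frac{1}{\frac{1}{79} + 484} = \frac{1}{\frac{38237}{79}} = \frac{79}{38237} \approx 0.0020661$)
$s{\left(B \right)} v = 30 \cdot \frac{79}{38237} = \frac{2370}{38237}$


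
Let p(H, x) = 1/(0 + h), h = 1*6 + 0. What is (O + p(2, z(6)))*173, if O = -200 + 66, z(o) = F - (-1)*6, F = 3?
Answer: -138919/6 ≈ -23153.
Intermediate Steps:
z(o) = 9 (z(o) = 3 - (-1)*6 = 3 - 1*(-6) = 3 + 6 = 9)
h = 6 (h = 6 + 0 = 6)
p(H, x) = ⅙ (p(H, x) = 1/(0 + 6) = 1/6 = ⅙)
O = -134
(O + p(2, z(6)))*173 = (-134 + ⅙)*173 = -803/6*173 = -138919/6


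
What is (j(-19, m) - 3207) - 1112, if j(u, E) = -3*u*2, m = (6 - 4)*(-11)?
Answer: -4205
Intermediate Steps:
m = -22 (m = 2*(-11) = -22)
j(u, E) = -6*u
(j(-19, m) - 3207) - 1112 = (-6*(-19) - 3207) - 1112 = (114 - 3207) - 1112 = -3093 - 1112 = -4205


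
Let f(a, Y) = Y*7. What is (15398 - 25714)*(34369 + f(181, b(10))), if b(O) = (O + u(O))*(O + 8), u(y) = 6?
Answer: -375347660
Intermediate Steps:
b(O) = (6 + O)*(8 + O) (b(O) = (O + 6)*(O + 8) = (6 + O)*(8 + O))
f(a, Y) = 7*Y
(15398 - 25714)*(34369 + f(181, b(10))) = (15398 - 25714)*(34369 + 7*(48 + 10² + 14*10)) = -10316*(34369 + 7*(48 + 100 + 140)) = -10316*(34369 + 7*288) = -10316*(34369 + 2016) = -10316*36385 = -375347660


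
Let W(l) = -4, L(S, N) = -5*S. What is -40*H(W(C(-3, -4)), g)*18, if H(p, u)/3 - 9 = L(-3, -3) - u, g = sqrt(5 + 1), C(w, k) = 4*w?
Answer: -51840 + 2160*sqrt(6) ≈ -46549.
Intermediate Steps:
g = sqrt(6) ≈ 2.4495
H(p, u) = 72 - 3*u (H(p, u) = 27 + 3*(-5*(-3) - u) = 27 + 3*(15 - u) = 27 + (45 - 3*u) = 72 - 3*u)
-40*H(W(C(-3, -4)), g)*18 = -40*(72 - 3*sqrt(6))*18 = (-2880 + 120*sqrt(6))*18 = -51840 + 2160*sqrt(6)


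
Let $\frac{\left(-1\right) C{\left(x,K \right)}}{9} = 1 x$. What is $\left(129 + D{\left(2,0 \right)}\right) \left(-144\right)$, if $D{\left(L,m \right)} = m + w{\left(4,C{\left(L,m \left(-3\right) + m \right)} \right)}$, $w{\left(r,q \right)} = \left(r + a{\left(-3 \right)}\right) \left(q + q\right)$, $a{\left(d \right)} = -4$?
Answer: $-18576$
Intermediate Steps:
$C{\left(x,K \right)} = - 9 x$ ($C{\left(x,K \right)} = - 9 \cdot 1 x = - 9 x$)
$w{\left(r,q \right)} = 2 q \left(-4 + r\right)$ ($w{\left(r,q \right)} = \left(r - 4\right) \left(q + q\right) = \left(-4 + r\right) 2 q = 2 q \left(-4 + r\right)$)
$D{\left(L,m \right)} = m$ ($D{\left(L,m \right)} = m + 2 \left(- 9 L\right) \left(-4 + 4\right) = m + 2 \left(- 9 L\right) 0 = m + 0 = m$)
$\left(129 + D{\left(2,0 \right)}\right) \left(-144\right) = \left(129 + 0\right) \left(-144\right) = 129 \left(-144\right) = -18576$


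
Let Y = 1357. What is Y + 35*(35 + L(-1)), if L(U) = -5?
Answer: 2407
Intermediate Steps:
Y + 35*(35 + L(-1)) = 1357 + 35*(35 - 5) = 1357 + 35*30 = 1357 + 1050 = 2407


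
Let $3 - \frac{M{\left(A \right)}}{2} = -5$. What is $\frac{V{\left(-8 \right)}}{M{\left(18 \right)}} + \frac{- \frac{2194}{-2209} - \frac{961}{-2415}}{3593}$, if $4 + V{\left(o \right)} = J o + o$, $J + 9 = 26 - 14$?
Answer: $- \frac{172479640259}{76670811420} \approx -2.2496$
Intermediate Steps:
$J = 3$ ($J = -9 + \left(26 - 14\right) = -9 + 12 = 3$)
$M{\left(A \right)} = 16$ ($M{\left(A \right)} = 6 - -10 = 6 + 10 = 16$)
$V{\left(o \right)} = -4 + 4 o$ ($V{\left(o \right)} = -4 + \left(3 o + o\right) = -4 + 4 o$)
$\frac{V{\left(-8 \right)}}{M{\left(18 \right)}} + \frac{- \frac{2194}{-2209} - \frac{961}{-2415}}{3593} = \frac{-4 + 4 \left(-8\right)}{16} + \frac{- \frac{2194}{-2209} - \frac{961}{-2415}}{3593} = \left(-4 - 32\right) \frac{1}{16} + \left(\left(-2194\right) \left(- \frac{1}{2209}\right) - - \frac{961}{2415}\right) \frac{1}{3593} = \left(-36\right) \frac{1}{16} + \left(\frac{2194}{2209} + \frac{961}{2415}\right) \frac{1}{3593} = - \frac{9}{4} + \frac{7421359}{5334735} \cdot \frac{1}{3593} = - \frac{9}{4} + \frac{7421359}{19167702855} = - \frac{172479640259}{76670811420}$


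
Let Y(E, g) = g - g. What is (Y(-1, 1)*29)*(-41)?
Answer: 0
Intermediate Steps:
Y(E, g) = 0
(Y(-1, 1)*29)*(-41) = (0*29)*(-41) = 0*(-41) = 0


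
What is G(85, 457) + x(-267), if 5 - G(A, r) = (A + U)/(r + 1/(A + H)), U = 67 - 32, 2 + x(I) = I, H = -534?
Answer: -6778071/25649 ≈ -264.26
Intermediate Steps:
x(I) = -2 + I
U = 35
G(A, r) = 5 - (35 + A)/(r + 1/(-534 + A)) (G(A, r) = 5 - (A + 35)/(r + 1/(A - 534)) = 5 - (35 + A)/(r + 1/(-534 + A)))
G(85, 457) + x(-267) = (18695 - 1*85² - 2670*457 + 499*85 + 5*85*457)/(1 - 534*457 + 85*457) + (-2 - 267) = (18695 - 1*7225 - 1220190 + 42415 + 194225)/(1 - 244038 + 38845) - 269 = (18695 - 7225 - 1220190 + 42415 + 194225)/(-205192) - 269 = -1/205192*(-972080) - 269 = 121510/25649 - 269 = -6778071/25649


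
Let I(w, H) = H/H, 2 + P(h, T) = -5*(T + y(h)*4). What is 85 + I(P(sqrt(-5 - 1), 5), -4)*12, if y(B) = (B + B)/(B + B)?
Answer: 97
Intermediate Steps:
y(B) = 1 (y(B) = (2*B)/((2*B)) = (2*B)*(1/(2*B)) = 1)
P(h, T) = -22 - 5*T (P(h, T) = -2 - 5*(T + 1*4) = -2 - 5*(T + 4) = -2 - 5*(4 + T) = -2 + (-20 - 5*T) = -22 - 5*T)
I(w, H) = 1
85 + I(P(sqrt(-5 - 1), 5), -4)*12 = 85 + 1*12 = 85 + 12 = 97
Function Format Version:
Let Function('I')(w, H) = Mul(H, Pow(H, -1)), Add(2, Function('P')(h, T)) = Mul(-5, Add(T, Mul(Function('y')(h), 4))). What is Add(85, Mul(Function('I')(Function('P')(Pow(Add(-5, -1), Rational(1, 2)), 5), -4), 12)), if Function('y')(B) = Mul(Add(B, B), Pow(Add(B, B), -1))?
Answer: 97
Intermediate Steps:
Function('y')(B) = 1 (Function('y')(B) = Mul(Mul(2, B), Pow(Mul(2, B), -1)) = Mul(Mul(2, B), Mul(Rational(1, 2), Pow(B, -1))) = 1)
Function('P')(h, T) = Add(-22, Mul(-5, T)) (Function('P')(h, T) = Add(-2, Mul(-5, Add(T, Mul(1, 4)))) = Add(-2, Mul(-5, Add(T, 4))) = Add(-2, Mul(-5, Add(4, T))) = Add(-2, Add(-20, Mul(-5, T))) = Add(-22, Mul(-5, T)))
Function('I')(w, H) = 1
Add(85, Mul(Function('I')(Function('P')(Pow(Add(-5, -1), Rational(1, 2)), 5), -4), 12)) = Add(85, Mul(1, 12)) = Add(85, 12) = 97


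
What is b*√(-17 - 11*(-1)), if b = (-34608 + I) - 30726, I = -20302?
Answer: -85636*I*√6 ≈ -2.0976e+5*I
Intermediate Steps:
b = -85636 (b = (-34608 - 20302) - 30726 = -54910 - 30726 = -85636)
b*√(-17 - 11*(-1)) = -85636*√(-17 - 11*(-1)) = -85636*√(-17 + 11) = -85636*I*√6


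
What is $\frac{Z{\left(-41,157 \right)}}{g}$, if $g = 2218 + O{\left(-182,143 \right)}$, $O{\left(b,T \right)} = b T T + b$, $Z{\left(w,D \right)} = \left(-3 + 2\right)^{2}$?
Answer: $- \frac{1}{3719682} \approx -2.6884 \cdot 10^{-7}$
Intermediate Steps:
$Z{\left(w,D \right)} = 1$ ($Z{\left(w,D \right)} = \left(-1\right)^{2} = 1$)
$O{\left(b,T \right)} = b + b T^{2}$ ($O{\left(b,T \right)} = T b T + b = b T^{2} + b = b + b T^{2}$)
$g = -3719682$ ($g = 2218 - 182 \left(1 + 143^{2}\right) = 2218 - 182 \left(1 + 20449\right) = 2218 - 3721900 = -3719682$)
$\frac{Z{\left(-41,157 \right)}}{g} = 1 \frac{1}{-3719682} = 1 \left(- \frac{1}{3719682}\right) = - \frac{1}{3719682}$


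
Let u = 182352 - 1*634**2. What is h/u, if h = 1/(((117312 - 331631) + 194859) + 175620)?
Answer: -1/34293360640 ≈ -2.9160e-11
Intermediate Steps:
u = -219604 (u = 182352 - 1*401956 = 182352 - 401956 = -219604)
h = 1/156160 (h = 1/((-214319 + 194859) + 175620) = 1/(-19460 + 175620) = 1/156160 ≈ 6.4037e-6)
h/u = (1/156160)/(-219604) = (1/156160)*(-1/219604) = -1/34293360640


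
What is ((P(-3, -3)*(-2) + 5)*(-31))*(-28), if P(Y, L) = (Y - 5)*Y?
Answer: -37324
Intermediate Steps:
P(Y, L) = Y*(-5 + Y) (P(Y, L) = (-5 + Y)*Y = Y*(-5 + Y))
((P(-3, -3)*(-2) + 5)*(-31))*(-28) = ((-3*(-5 - 3)*(-2) + 5)*(-31))*(-28) = ((-3*(-8)*(-2) + 5)*(-31))*(-28) = ((24*(-2) + 5)*(-31))*(-28) = ((-48 + 5)*(-31))*(-28) = -43*(-31)*(-28) = 1333*(-28) = -37324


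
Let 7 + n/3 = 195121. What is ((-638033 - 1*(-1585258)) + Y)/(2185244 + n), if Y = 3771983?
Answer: 181508/106561 ≈ 1.7033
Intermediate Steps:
n = 585342 (n = -21 + 3*195121 = -21 + 585363 = 585342)
((-638033 - 1*(-1585258)) + Y)/(2185244 + n) = ((-638033 - 1*(-1585258)) + 3771983)/(2185244 + 585342) = ((-638033 + 1585258) + 3771983)/2770586 = (947225 + 3771983)*(1/2770586) = 4719208*(1/2770586) = 181508/106561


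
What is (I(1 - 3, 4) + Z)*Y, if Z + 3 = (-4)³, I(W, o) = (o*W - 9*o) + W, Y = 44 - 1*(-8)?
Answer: -5876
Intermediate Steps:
Y = 52 (Y = 44 + 8 = 52)
I(W, o) = W - 9*o + W*o (I(W, o) = (W*o - 9*o) + W = (-9*o + W*o) + W = W - 9*o + W*o)
Z = -67 (Z = -3 + (-4)³ = -3 - 64 = -67)
(I(1 - 3, 4) + Z)*Y = (((1 - 3) - 9*4 + (1 - 3)*4) - 67)*52 = ((-2 - 36 - 2*4) - 67)*52 = ((-2 - 36 - 8) - 67)*52 = (-46 - 67)*52 = -113*52 = -5876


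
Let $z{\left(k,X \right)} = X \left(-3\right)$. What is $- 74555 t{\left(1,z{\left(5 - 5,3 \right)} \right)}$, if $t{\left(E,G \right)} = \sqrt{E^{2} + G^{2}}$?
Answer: $- 74555 \sqrt{82} \approx -6.7512 \cdot 10^{5}$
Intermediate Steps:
$z{\left(k,X \right)} = - 3 X$
$- 74555 t{\left(1,z{\left(5 - 5,3 \right)} \right)} = - 74555 \sqrt{1^{2} + \left(\left(-3\right) 3\right)^{2}} = - 74555 \sqrt{1 + \left(-9\right)^{2}} = - 74555 \sqrt{1 + 81} = - 74555 \sqrt{82}$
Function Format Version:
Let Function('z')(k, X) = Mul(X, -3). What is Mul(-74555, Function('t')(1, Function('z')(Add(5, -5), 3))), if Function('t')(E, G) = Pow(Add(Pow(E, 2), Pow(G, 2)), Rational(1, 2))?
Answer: Mul(-74555, Pow(82, Rational(1, 2))) ≈ -6.7512e+5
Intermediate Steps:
Function('z')(k, X) = Mul(-3, X)
Mul(-74555, Function('t')(1, Function('z')(Add(5, -5), 3))) = Mul(-74555, Pow(Add(Pow(1, 2), Pow(Mul(-3, 3), 2)), Rational(1, 2))) = Mul(-74555, Pow(Add(1, Pow(-9, 2)), Rational(1, 2))) = Mul(-74555, Pow(Add(1, 81), Rational(1, 2))) = Mul(-74555, Pow(82, Rational(1, 2)))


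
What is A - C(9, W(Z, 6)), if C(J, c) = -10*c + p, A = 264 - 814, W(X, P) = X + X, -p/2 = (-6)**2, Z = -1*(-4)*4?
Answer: -158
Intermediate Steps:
Z = 16 (Z = 4*4 = 16)
p = -72 (p = -2*(-6)**2 = -2*36 = -72)
W(X, P) = 2*X
A = -550
C(J, c) = -72 - 10*c (C(J, c) = -10*c - 72 = -72 - 10*c)
A - C(9, W(Z, 6)) = -550 - (-72 - 20*16) = -550 - (-72 - 10*32) = -550 - (-72 - 320) = -550 - 1*(-392) = -550 + 392 = -158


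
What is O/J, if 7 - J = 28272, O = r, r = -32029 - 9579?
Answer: 41608/28265 ≈ 1.4721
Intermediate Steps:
r = -41608
O = -41608
J = -28265 (J = 7 - 1*28272 = 7 - 28272 = -28265)
O/J = -41608/(-28265) = -41608*(-1/28265) = 41608/28265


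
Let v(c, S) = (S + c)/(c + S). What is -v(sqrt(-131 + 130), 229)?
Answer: -1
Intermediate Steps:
v(c, S) = 1 (v(c, S) = (S + c)/(S + c) = 1)
-v(sqrt(-131 + 130), 229) = -1*1 = -1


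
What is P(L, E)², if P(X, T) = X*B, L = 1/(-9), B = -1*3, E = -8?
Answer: ⅑ ≈ 0.11111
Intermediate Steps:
B = -3
L = -⅑ (L = 1*(-⅑) = -⅑ ≈ -0.11111)
P(X, T) = -3*X (P(X, T) = X*(-3) = -3*X)
P(L, E)² = (-3*(-⅑))² = (⅓)² = ⅑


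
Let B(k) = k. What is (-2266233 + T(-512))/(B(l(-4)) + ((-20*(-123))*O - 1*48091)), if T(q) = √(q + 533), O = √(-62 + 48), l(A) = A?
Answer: (2266233 - √21)/(48095 - 2460*I*√14) ≈ 45.455 + 8.6992*I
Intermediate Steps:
O = I*√14 (O = √(-14) = I*√14 ≈ 3.7417*I)
T(q) = √(533 + q)
(-2266233 + T(-512))/(B(l(-4)) + ((-20*(-123))*O - 1*48091)) = (-2266233 + √(533 - 512))/(-4 + ((-20*(-123))*(I*√14) - 1*48091)) = (-2266233 + √21)/(-4 + (2460*(I*√14) - 48091)) = (-2266233 + √21)/(-4 + (2460*I*√14 - 48091)) = (-2266233 + √21)/(-4 + (-48091 + 2460*I*√14)) = (-2266233 + √21)/(-48095 + 2460*I*√14)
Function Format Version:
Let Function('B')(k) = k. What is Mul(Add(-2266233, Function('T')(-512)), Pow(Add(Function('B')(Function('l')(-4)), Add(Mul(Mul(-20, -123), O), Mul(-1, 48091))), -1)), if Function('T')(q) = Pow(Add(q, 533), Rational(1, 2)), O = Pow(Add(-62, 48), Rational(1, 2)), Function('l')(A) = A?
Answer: Mul(Pow(Add(48095, Mul(-2460, I, Pow(14, Rational(1, 2)))), -1), Add(2266233, Mul(-1, Pow(21, Rational(1, 2))))) ≈ Add(45.455, Mul(8.6992, I))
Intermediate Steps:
O = Mul(I, Pow(14, Rational(1, 2))) (O = Pow(-14, Rational(1, 2)) = Mul(I, Pow(14, Rational(1, 2))) ≈ Mul(3.7417, I))
Function('T')(q) = Pow(Add(533, q), Rational(1, 2))
Mul(Add(-2266233, Function('T')(-512)), Pow(Add(Function('B')(Function('l')(-4)), Add(Mul(Mul(-20, -123), O), Mul(-1, 48091))), -1)) = Mul(Add(-2266233, Pow(Add(533, -512), Rational(1, 2))), Pow(Add(-4, Add(Mul(Mul(-20, -123), Mul(I, Pow(14, Rational(1, 2)))), Mul(-1, 48091))), -1)) = Mul(Add(-2266233, Pow(21, Rational(1, 2))), Pow(Add(-4, Add(Mul(2460, Mul(I, Pow(14, Rational(1, 2)))), -48091)), -1)) = Mul(Add(-2266233, Pow(21, Rational(1, 2))), Pow(Add(-4, Add(Mul(2460, I, Pow(14, Rational(1, 2))), -48091)), -1)) = Mul(Add(-2266233, Pow(21, Rational(1, 2))), Pow(Add(-4, Add(-48091, Mul(2460, I, Pow(14, Rational(1, 2))))), -1)) = Mul(Add(-2266233, Pow(21, Rational(1, 2))), Pow(Add(-48095, Mul(2460, I, Pow(14, Rational(1, 2)))), -1)) = Mul(Pow(Add(-48095, Mul(2460, I, Pow(14, Rational(1, 2)))), -1), Add(-2266233, Pow(21, Rational(1, 2))))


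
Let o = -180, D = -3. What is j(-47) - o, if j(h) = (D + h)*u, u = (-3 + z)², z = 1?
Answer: -20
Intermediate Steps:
u = 4 (u = (-3 + 1)² = (-2)² = 4)
j(h) = -12 + 4*h (j(h) = (-3 + h)*4 = -12 + 4*h)
j(-47) - o = (-12 + 4*(-47)) - 1*(-180) = (-12 - 188) + 180 = -200 + 180 = -20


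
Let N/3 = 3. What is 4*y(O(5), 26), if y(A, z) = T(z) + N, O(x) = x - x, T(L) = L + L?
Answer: 244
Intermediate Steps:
N = 9 (N = 3*3 = 9)
T(L) = 2*L
O(x) = 0
y(A, z) = 9 + 2*z (y(A, z) = 2*z + 9 = 9 + 2*z)
4*y(O(5), 26) = 4*(9 + 2*26) = 4*(9 + 52) = 4*61 = 244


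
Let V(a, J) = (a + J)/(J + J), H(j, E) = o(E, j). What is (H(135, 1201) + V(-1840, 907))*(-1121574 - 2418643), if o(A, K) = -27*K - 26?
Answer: 23578294827559/1814 ≈ 1.2998e+10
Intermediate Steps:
o(A, K) = -26 - 27*K
H(j, E) = -26 - 27*j
V(a, J) = (J + a)/(2*J) (V(a, J) = (J + a)/((2*J)) = (J + a)*(1/(2*J)) = (J + a)/(2*J))
(H(135, 1201) + V(-1840, 907))*(-1121574 - 2418643) = ((-26 - 27*135) + (1/2)*(907 - 1840)/907)*(-1121574 - 2418643) = ((-26 - 3645) + (1/2)*(1/907)*(-933))*(-3540217) = (-3671 - 933/1814)*(-3540217) = -6660127/1814*(-3540217) = 23578294827559/1814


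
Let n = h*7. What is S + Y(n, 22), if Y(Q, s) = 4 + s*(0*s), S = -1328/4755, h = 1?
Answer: 17692/4755 ≈ 3.7207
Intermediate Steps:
S = -1328/4755 (S = -1328*1/4755 = -1328/4755 ≈ -0.27928)
n = 7 (n = 1*7 = 7)
Y(Q, s) = 4 (Y(Q, s) = 4 + s*0 = 4 + 0 = 4)
S + Y(n, 22) = -1328/4755 + 4 = 17692/4755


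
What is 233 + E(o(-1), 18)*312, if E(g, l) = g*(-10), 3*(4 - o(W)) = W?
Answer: -13287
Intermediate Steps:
o(W) = 4 - W/3
E(g, l) = -10*g
233 + E(o(-1), 18)*312 = 233 - 10*(4 - 1/3*(-1))*312 = 233 - 10*(4 + 1/3)*312 = 233 - 10*13/3*312 = 233 - 130/3*312 = 233 - 13520 = -13287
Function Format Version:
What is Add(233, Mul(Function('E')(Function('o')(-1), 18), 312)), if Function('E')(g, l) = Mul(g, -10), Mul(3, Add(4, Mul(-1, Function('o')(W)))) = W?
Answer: -13287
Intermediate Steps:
Function('o')(W) = Add(4, Mul(Rational(-1, 3), W))
Function('E')(g, l) = Mul(-10, g)
Add(233, Mul(Function('E')(Function('o')(-1), 18), 312)) = Add(233, Mul(Mul(-10, Add(4, Mul(Rational(-1, 3), -1))), 312)) = Add(233, Mul(Mul(-10, Add(4, Rational(1, 3))), 312)) = Add(233, Mul(Mul(-10, Rational(13, 3)), 312)) = Add(233, Mul(Rational(-130, 3), 312)) = Add(233, -13520) = -13287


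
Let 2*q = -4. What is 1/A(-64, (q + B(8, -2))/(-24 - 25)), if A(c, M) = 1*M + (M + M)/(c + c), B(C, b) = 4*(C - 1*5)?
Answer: -224/45 ≈ -4.9778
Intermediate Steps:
q = -2 (q = (½)*(-4) = -2)
B(C, b) = -20 + 4*C (B(C, b) = 4*(C - 5) = 4*(-5 + C) = -20 + 4*C)
A(c, M) = M + M/c (A(c, M) = M + (2*M)/((2*c)) = M + (2*M)*(1/(2*c)) = M + M/c)
1/A(-64, (q + B(8, -2))/(-24 - 25)) = 1/((-2 + (-20 + 4*8))/(-24 - 25) + ((-2 + (-20 + 4*8))/(-24 - 25))/(-64)) = 1/((-2 + (-20 + 32))/(-49) + ((-2 + (-20 + 32))/(-49))*(-1/64)) = 1/((-2 + 12)*(-1/49) + ((-2 + 12)*(-1/49))*(-1/64)) = 1/(10*(-1/49) + (10*(-1/49))*(-1/64)) = 1/(-10/49 - 10/49*(-1/64)) = 1/(-10/49 + 5/1568) = 1/(-45/224) = -224/45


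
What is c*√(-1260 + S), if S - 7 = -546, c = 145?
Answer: 145*I*√1799 ≈ 6150.1*I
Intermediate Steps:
S = -539 (S = 7 - 546 = -539)
c*√(-1260 + S) = 145*√(-1260 - 539) = 145*√(-1799) = 145*(I*√1799) = 145*I*√1799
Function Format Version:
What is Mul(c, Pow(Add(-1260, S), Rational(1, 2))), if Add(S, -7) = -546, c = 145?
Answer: Mul(145, I, Pow(1799, Rational(1, 2))) ≈ Mul(6150.1, I)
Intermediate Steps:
S = -539 (S = Add(7, -546) = -539)
Mul(c, Pow(Add(-1260, S), Rational(1, 2))) = Mul(145, Pow(Add(-1260, -539), Rational(1, 2))) = Mul(145, Pow(-1799, Rational(1, 2))) = Mul(145, Mul(I, Pow(1799, Rational(1, 2)))) = Mul(145, I, Pow(1799, Rational(1, 2)))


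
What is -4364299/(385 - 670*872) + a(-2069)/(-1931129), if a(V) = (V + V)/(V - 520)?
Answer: 21820152661293329/2919095745421755 ≈ 7.4750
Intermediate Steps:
a(V) = 2*V/(-520 + V) (a(V) = (2*V)/(-520 + V) = 2*V/(-520 + V))
-4364299/(385 - 670*872) + a(-2069)/(-1931129) = -4364299/(385 - 670*872) + (2*(-2069)/(-520 - 2069))/(-1931129) = -4364299/(385 - 584240) + (2*(-2069)/(-2589))*(-1/1931129) = -4364299/(-583855) + (2*(-2069)*(-1/2589))*(-1/1931129) = -4364299*(-1/583855) + (4138/2589)*(-1/1931129) = 4364299/583855 - 4138/4999692981 = 21820152661293329/2919095745421755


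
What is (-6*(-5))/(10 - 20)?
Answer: -3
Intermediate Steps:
(-6*(-5))/(10 - 20) = 30/(-10) = 30*(-⅒) = -3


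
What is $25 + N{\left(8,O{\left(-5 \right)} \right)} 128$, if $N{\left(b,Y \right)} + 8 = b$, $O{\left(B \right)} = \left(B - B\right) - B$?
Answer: $25$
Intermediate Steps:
$O{\left(B \right)} = - B$ ($O{\left(B \right)} = 0 - B = - B$)
$N{\left(b,Y \right)} = -8 + b$
$25 + N{\left(8,O{\left(-5 \right)} \right)} 128 = 25 + \left(-8 + 8\right) 128 = 25 + 0 \cdot 128 = 25 + 0 = 25$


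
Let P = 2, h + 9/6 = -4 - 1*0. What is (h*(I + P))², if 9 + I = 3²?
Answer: 121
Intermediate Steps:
h = -11/2 (h = -3/2 + (-4 - 1*0) = -3/2 + (-4 + 0) = -3/2 - 4 = -11/2 ≈ -5.5000)
I = 0 (I = -9 + 3² = -9 + 9 = 0)
(h*(I + P))² = (-11*(0 + 2)/2)² = (-11/2*2)² = (-11)² = 121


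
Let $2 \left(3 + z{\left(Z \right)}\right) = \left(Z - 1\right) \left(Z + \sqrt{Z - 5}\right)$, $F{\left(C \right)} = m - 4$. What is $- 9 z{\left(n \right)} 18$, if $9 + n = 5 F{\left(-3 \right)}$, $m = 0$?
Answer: $-69984 + 2430 i \sqrt{34} \approx -69984.0 + 14169.0 i$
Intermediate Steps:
$F{\left(C \right)} = -4$ ($F{\left(C \right)} = 0 - 4 = -4$)
$n = -29$ ($n = -9 + 5 \left(-4\right) = -9 - 20 = -29$)
$z{\left(Z \right)} = -3 + \frac{\left(-1 + Z\right) \left(Z + \sqrt{-5 + Z}\right)}{2}$ ($z{\left(Z \right)} = -3 + \frac{\left(Z - 1\right) \left(Z + \sqrt{Z - 5}\right)}{2} = -3 + \frac{\left(-1 + Z\right) \left(Z + \sqrt{-5 + Z}\right)}{2}$)
$- 9 z{\left(n \right)} 18 = - 9 \left(-3 + \frac{\left(-29\right)^{2}}{2} - - \frac{29}{2} - \frac{\sqrt{-5 - 29}}{2} + \frac{1}{2} \left(-29\right) \sqrt{-5 - 29}\right) 18 = - 9 \left(-3 + \frac{1}{2} \cdot 841 + \frac{29}{2} - \frac{\sqrt{-34}}{2} + \frac{1}{2} \left(-29\right) \sqrt{-34}\right) 18 = - 9 \left(-3 + \frac{841}{2} + \frac{29}{2} - \frac{i \sqrt{34}}{2} + \frac{1}{2} \left(-29\right) i \sqrt{34}\right) 18 = - 9 \left(-3 + \frac{841}{2} + \frac{29}{2} - \frac{i \sqrt{34}}{2} - \frac{29 i \sqrt{34}}{2}\right) 18 = - 9 \left(432 - 15 i \sqrt{34}\right) 18 = \left(-3888 + 135 i \sqrt{34}\right) 18 = -69984 + 2430 i \sqrt{34}$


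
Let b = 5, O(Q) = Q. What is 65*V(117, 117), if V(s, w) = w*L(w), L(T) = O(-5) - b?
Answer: -76050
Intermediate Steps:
L(T) = -10 (L(T) = -5 - 1*5 = -5 - 5 = -10)
V(s, w) = -10*w (V(s, w) = w*(-10) = -10*w)
65*V(117, 117) = 65*(-10*117) = 65*(-1170) = -76050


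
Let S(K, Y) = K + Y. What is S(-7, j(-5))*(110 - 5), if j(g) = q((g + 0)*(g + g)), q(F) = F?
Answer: 4515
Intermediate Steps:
j(g) = 2*g**2 (j(g) = (g + 0)*(g + g) = g*(2*g) = 2*g**2)
S(-7, j(-5))*(110 - 5) = (-7 + 2*(-5)**2)*(110 - 5) = (-7 + 2*25)*105 = (-7 + 50)*105 = 43*105 = 4515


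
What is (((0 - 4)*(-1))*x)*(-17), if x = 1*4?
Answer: -272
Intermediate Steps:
x = 4
(((0 - 4)*(-1))*x)*(-17) = (((0 - 4)*(-1))*4)*(-17) = (-4*(-1)*4)*(-17) = (4*4)*(-17) = 16*(-17) = -272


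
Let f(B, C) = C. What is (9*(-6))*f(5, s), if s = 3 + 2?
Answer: -270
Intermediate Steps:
s = 5
(9*(-6))*f(5, s) = (9*(-6))*5 = -54*5 = -270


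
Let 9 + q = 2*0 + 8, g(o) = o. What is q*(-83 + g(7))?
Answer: 76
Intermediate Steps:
q = -1 (q = -9 + (2*0 + 8) = -9 + (0 + 8) = -9 + 8 = -1)
q*(-83 + g(7)) = -(-83 + 7) = -1*(-76) = 76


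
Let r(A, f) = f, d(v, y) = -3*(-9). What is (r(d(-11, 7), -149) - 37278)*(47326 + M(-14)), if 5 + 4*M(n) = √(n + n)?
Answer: -7084893673/4 - 37427*I*√7/2 ≈ -1.7712e+9 - 49511.0*I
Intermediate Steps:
d(v, y) = 27
M(n) = -5/4 + √2*√n/4 (M(n) = -5/4 + √(n + n)/4 = -5/4 + √(2*n)/4 = -5/4 + (√2*√n)/4 = -5/4 + √2*√n/4)
(r(d(-11, 7), -149) - 37278)*(47326 + M(-14)) = (-149 - 37278)*(47326 + (-5/4 + √2*√(-14)/4)) = -37427*(47326 + (-5/4 + √2*(I*√14)/4)) = -37427*(47326 + (-5/4 + I*√7/2)) = -37427*(189299/4 + I*√7/2) = -7084893673/4 - 37427*I*√7/2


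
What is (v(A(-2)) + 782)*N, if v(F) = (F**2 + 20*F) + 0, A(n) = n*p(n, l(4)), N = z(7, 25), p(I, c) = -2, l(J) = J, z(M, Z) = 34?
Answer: 29852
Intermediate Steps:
N = 34
A(n) = -2*n (A(n) = n*(-2) = -2*n)
v(F) = F**2 + 20*F
(v(A(-2)) + 782)*N = ((-2*(-2))*(20 - 2*(-2)) + 782)*34 = (4*(20 + 4) + 782)*34 = (4*24 + 782)*34 = (96 + 782)*34 = 878*34 = 29852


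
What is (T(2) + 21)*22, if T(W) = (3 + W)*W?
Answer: 682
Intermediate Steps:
T(W) = W*(3 + W)
(T(2) + 21)*22 = (2*(3 + 2) + 21)*22 = (2*5 + 21)*22 = (10 + 21)*22 = 31*22 = 682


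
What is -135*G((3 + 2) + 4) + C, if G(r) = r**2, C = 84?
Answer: -10851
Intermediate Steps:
-135*G((3 + 2) + 4) + C = -135*((3 + 2) + 4)**2 + 84 = -135*(5 + 4)**2 + 84 = -135*9**2 + 84 = -135*81 + 84 = -10935 + 84 = -10851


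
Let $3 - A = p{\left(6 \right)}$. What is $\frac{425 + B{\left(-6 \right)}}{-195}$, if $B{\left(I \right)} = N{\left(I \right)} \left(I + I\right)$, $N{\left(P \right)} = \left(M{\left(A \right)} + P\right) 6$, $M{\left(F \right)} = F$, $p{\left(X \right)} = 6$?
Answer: $- \frac{1073}{195} \approx -5.5026$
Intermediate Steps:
$A = -3$ ($A = 3 - 6 = -3$)
$N{\left(P \right)} = -18 + 6 P$ ($N{\left(P \right)} = \left(-3 + P\right) 6 = -18 + 6 P$)
$B{\left(I \right)} = 2 I \left(-18 + 6 I\right)$ ($B{\left(I \right)} = \left(-18 + 6 I\right) \left(I + I\right) = \left(-18 + 6 I\right) 2 I = 2 I \left(-18 + 6 I\right)$)
$\frac{425 + B{\left(-6 \right)}}{-195} = \frac{425 + 12 \left(-6\right) \left(-3 - 6\right)}{-195} = - \frac{425 + 12 \left(-6\right) \left(-9\right)}{195} = - \frac{425 + 648}{195} = \left(- \frac{1}{195}\right) 1073 = - \frac{1073}{195}$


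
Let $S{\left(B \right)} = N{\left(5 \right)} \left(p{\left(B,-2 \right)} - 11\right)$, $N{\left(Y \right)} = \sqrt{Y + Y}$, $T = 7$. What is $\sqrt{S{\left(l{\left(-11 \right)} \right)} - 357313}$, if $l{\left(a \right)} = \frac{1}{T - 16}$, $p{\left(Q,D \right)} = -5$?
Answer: $\sqrt{-357313 - 16 \sqrt{10}} \approx 597.8 i$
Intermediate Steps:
$l{\left(a \right)} = - \frac{1}{9}$ ($l{\left(a \right)} = \frac{1}{7 - 16} = \frac{1}{-9} = - \frac{1}{9}$)
$N{\left(Y \right)} = \sqrt{2} \sqrt{Y}$ ($N{\left(Y \right)} = \sqrt{2 Y} = \sqrt{2} \sqrt{Y}$)
$S{\left(B \right)} = - 16 \sqrt{10}$ ($S{\left(B \right)} = \sqrt{2} \sqrt{5} \left(-5 - 11\right) = \sqrt{10} \left(-16\right) = - 16 \sqrt{10}$)
$\sqrt{S{\left(l{\left(-11 \right)} \right)} - 357313} = \sqrt{- 16 \sqrt{10} - 357313} = \sqrt{-357313 - 16 \sqrt{10}}$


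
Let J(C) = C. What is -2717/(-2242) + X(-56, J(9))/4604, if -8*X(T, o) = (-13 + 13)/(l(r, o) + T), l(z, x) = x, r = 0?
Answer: 143/118 ≈ 1.2119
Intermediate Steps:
X(T, o) = 0 (X(T, o) = -(-13 + 13)/(8*(o + T)) = -0/(T + o) = -⅛*0 = 0)
-2717/(-2242) + X(-56, J(9))/4604 = -2717/(-2242) + 0/4604 = -2717*(-1/2242) + 0*(1/4604) = 143/118 + 0 = 143/118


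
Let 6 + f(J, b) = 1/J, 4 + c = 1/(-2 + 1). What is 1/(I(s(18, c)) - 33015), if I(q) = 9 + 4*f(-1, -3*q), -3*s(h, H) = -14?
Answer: -1/33034 ≈ -3.0272e-5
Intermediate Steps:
c = -5 (c = -4 + 1/(-2 + 1) = -4 + 1/(-1) = -4 - 1 = -5)
f(J, b) = -6 + 1/J
s(h, H) = 14/3 (s(h, H) = -⅓*(-14) = 14/3)
I(q) = -19 (I(q) = 9 + 4*(-6 + 1/(-1)) = 9 + 4*(-6 - 1) = 9 + 4*(-7) = 9 - 28 = -19)
1/(I(s(18, c)) - 33015) = 1/(-19 - 33015) = 1/(-33034) = -1/33034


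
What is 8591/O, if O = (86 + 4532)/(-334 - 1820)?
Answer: -9252507/2309 ≈ -4007.1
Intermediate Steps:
O = -2309/1077 (O = 4618/(-2154) = 4618*(-1/2154) = -2309/1077 ≈ -2.1439)
8591/O = 8591/(-2309/1077) = 8591*(-1077/2309) = -9252507/2309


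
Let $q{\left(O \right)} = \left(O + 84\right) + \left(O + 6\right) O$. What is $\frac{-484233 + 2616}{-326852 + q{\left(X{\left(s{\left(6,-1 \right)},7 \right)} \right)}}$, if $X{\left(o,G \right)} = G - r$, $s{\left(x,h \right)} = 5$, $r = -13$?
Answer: $\frac{481617}{326228} \approx 1.4763$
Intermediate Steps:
$X{\left(o,G \right)} = 13 + G$ ($X{\left(o,G \right)} = G - -13 = G + 13 = 13 + G$)
$q{\left(O \right)} = 84 + O + O \left(6 + O\right)$ ($q{\left(O \right)} = \left(84 + O\right) + \left(6 + O\right) O = \left(84 + O\right) + O \left(6 + O\right) = 84 + O + O \left(6 + O\right)$)
$\frac{-484233 + 2616}{-326852 + q{\left(X{\left(s{\left(6,-1 \right)},7 \right)} \right)}} = \frac{-484233 + 2616}{-326852 + \left(84 + \left(13 + 7\right)^{2} + 7 \left(13 + 7\right)\right)} = - \frac{481617}{-326852 + \left(84 + 20^{2} + 7 \cdot 20\right)} = - \frac{481617}{-326852 + \left(84 + 400 + 140\right)} = - \frac{481617}{-326852 + 624} = - \frac{481617}{-326228} = \left(-481617\right) \left(- \frac{1}{326228}\right) = \frac{481617}{326228}$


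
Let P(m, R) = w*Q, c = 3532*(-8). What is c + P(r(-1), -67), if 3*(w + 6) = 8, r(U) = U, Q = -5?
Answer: -84718/3 ≈ -28239.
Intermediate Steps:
w = -10/3 (w = -6 + (⅓)*8 = -6 + 8/3 = -10/3 ≈ -3.3333)
c = -28256
P(m, R) = 50/3 (P(m, R) = -10/3*(-5) = 50/3)
c + P(r(-1), -67) = -28256 + 50/3 = -84718/3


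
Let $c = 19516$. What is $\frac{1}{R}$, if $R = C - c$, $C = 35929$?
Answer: $\frac{1}{16413} \approx 6.0927 \cdot 10^{-5}$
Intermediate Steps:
$R = 16413$ ($R = 35929 - 19516 = 16413$)
$\frac{1}{R} = \frac{1}{16413}$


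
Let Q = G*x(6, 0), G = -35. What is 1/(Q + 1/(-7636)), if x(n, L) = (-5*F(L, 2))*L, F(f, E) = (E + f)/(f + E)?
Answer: -7636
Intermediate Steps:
F(f, E) = 1 (F(f, E) = (E + f)/(E + f) = 1)
x(n, L) = -5*L (x(n, L) = (-5*1)*L = -5*L)
Q = 0 (Q = -(-175)*0 = -35*0 = 0)
1/(Q + 1/(-7636)) = 1/(0 + 1/(-7636)) = 1/(0 - 1/7636) = 1/(-1/7636) = -7636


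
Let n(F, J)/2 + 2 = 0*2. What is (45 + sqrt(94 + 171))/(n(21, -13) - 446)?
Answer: -1/10 - sqrt(265)/450 ≈ -0.13618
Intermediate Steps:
n(F, J) = -4 (n(F, J) = -4 + 2*(0*2) = -4 + 2*0 = -4 + 0 = -4)
(45 + sqrt(94 + 171))/(n(21, -13) - 446) = (45 + sqrt(94 + 171))/(-4 - 446) = (45 + sqrt(265))/(-450) = (45 + sqrt(265))*(-1/450) = -1/10 - sqrt(265)/450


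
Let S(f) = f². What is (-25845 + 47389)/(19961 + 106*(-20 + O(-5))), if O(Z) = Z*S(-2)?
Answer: 21544/15721 ≈ 1.3704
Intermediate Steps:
O(Z) = 4*Z (O(Z) = Z*(-2)² = Z*4 = 4*Z)
(-25845 + 47389)/(19961 + 106*(-20 + O(-5))) = (-25845 + 47389)/(19961 + 106*(-20 + 4*(-5))) = 21544/(19961 + 106*(-20 - 20)) = 21544/(19961 + 106*(-40)) = 21544/(19961 - 4240) = 21544/15721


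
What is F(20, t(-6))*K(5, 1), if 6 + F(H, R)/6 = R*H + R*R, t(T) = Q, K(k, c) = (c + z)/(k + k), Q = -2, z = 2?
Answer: -378/5 ≈ -75.600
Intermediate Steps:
K(k, c) = (2 + c)/(2*k) (K(k, c) = (c + 2)/(k + k) = (2 + c)/((2*k)) = (2 + c)*(1/(2*k)) = (2 + c)/(2*k))
t(T) = -2
F(H, R) = -36 + 6*R² + 6*H*R (F(H, R) = -36 + 6*(R*H + R*R) = -36 + 6*(H*R + R²) = -36 + 6*(R² + H*R) = -36 + (6*R² + 6*H*R) = -36 + 6*R² + 6*H*R)
F(20, t(-6))*K(5, 1) = (-36 + 6*(-2)² + 6*20*(-2))*((½)*(2 + 1)/5) = (-36 + 6*4 - 240)*((½)*(⅕)*3) = (-36 + 24 - 240)*(3/10) = -252*3/10 = -378/5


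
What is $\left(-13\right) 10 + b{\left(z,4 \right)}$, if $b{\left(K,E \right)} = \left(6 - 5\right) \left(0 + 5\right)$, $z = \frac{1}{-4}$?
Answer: $-125$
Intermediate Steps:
$z = - \frac{1}{4} \approx -0.25$
$b{\left(K,E \right)} = 5$ ($b{\left(K,E \right)} = 1 \cdot 5 = 5$)
$\left(-13\right) 10 + b{\left(z,4 \right)} = \left(-13\right) 10 + 5 = -130 + 5 = -125$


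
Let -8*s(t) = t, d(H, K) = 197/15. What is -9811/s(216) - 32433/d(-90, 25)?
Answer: -11202598/5319 ≈ -2106.1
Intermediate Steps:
d(H, K) = 197/15 (d(H, K) = 197*(1/15) = 197/15)
s(t) = -t/8
-9811/s(216) - 32433/d(-90, 25) = -9811/((-1/8*216)) - 32433/197/15 = -9811/(-27) - 32433*15/197 = -9811*(-1/27) - 486495/197 = 9811/27 - 486495/197 = -11202598/5319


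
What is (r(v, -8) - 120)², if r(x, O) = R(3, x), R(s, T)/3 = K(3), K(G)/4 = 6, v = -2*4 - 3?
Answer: 2304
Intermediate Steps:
v = -11 (v = -8 - 3 = -11)
K(G) = 24 (K(G) = 4*6 = 24)
R(s, T) = 72 (R(s, T) = 3*24 = 72)
r(x, O) = 72
(r(v, -8) - 120)² = (72 - 120)² = (-48)² = 2304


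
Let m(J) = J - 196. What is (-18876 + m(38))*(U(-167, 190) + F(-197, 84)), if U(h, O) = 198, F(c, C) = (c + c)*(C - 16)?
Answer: 506190196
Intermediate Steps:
m(J) = -196 + J
F(c, C) = 2*c*(-16 + C) (F(c, C) = (2*c)*(-16 + C) = 2*c*(-16 + C))
(-18876 + m(38))*(U(-167, 190) + F(-197, 84)) = (-18876 + (-196 + 38))*(198 + 2*(-197)*(-16 + 84)) = (-18876 - 158)*(198 + 2*(-197)*68) = -19034*(198 - 26792) = -19034*(-26594) = 506190196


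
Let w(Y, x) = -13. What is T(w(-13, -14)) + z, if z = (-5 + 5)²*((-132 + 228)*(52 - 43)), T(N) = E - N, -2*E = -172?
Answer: 99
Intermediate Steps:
E = 86 (E = -½*(-172) = 86)
T(N) = 86 - N
z = 0 (z = 0²*(96*9) = 0*864 = 0)
T(w(-13, -14)) + z = (86 - 1*(-13)) + 0 = (86 + 13) + 0 = 99 + 0 = 99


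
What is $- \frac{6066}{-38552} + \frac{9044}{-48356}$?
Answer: $- \frac{988157}{33289652} \approx -0.029684$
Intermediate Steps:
$- \frac{6066}{-38552} + \frac{9044}{-48356} = \left(-6066\right) \left(- \frac{1}{38552}\right) + 9044 \left(- \frac{1}{48356}\right) = \frac{3033}{19276} - \frac{323}{1727} = - \frac{988157}{33289652}$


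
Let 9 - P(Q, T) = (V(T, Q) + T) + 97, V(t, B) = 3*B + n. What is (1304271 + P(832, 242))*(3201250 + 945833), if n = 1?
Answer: 5397196287852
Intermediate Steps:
V(t, B) = 1 + 3*B (V(t, B) = 3*B + 1 = 1 + 3*B)
P(Q, T) = -89 - T - 3*Q (P(Q, T) = 9 - (((1 + 3*Q) + T) + 97) = 9 - ((1 + T + 3*Q) + 97) = 9 - (98 + T + 3*Q) = 9 + (-98 - T - 3*Q) = -89 - T - 3*Q)
(1304271 + P(832, 242))*(3201250 + 945833) = (1304271 + (-89 - 1*242 - 3*832))*(3201250 + 945833) = (1304271 + (-89 - 242 - 2496))*4147083 = (1304271 - 2827)*4147083 = 1301444*4147083 = 5397196287852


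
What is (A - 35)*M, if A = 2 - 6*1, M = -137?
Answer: 5343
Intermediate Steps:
A = -4 (A = 2 - 6 = -4)
(A - 35)*M = (-4 - 35)*(-137) = -39*(-137) = 5343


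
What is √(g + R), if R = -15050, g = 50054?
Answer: 2*√8751 ≈ 187.09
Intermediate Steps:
√(g + R) = √(50054 - 15050) = √35004 = 2*√8751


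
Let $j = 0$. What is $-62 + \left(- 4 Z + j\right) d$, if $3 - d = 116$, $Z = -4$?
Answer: $-1870$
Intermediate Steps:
$d = -113$ ($d = 3 - 116 = -113$)
$-62 + \left(- 4 Z + j\right) d = -62 + \left(\left(-4\right) \left(-4\right) + 0\right) \left(-113\right) = -62 + \left(16 + 0\right) \left(-113\right) = -62 + 16 \left(-113\right) = -62 - 1808 = -1870$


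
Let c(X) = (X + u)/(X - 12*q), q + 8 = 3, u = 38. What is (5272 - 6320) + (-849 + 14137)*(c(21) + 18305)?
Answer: 19702883144/81 ≈ 2.4325e+8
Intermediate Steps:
q = -5 (q = -8 + 3 = -5)
c(X) = (38 + X)/(60 + X) (c(X) = (X + 38)/(X - 12*(-5)) = (38 + X)/(X + 60) = (38 + X)/(60 + X))
(5272 - 6320) + (-849 + 14137)*(c(21) + 18305) = (5272 - 6320) + (-849 + 14137)*((38 + 21)/(60 + 21) + 18305) = -1048 + 13288*(59/81 + 18305) = -1048 + 13288*(1482764/81) = -1048 + 19702968032/81 = 19702883144/81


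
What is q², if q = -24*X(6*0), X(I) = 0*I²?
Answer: 0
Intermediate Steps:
X(I) = 0
q = 0 (q = -24*0 = 0)
q² = 0² = 0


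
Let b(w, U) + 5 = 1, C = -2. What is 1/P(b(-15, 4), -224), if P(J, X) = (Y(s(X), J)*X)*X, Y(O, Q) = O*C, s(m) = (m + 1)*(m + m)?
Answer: -1/10025566208 ≈ -9.9745e-11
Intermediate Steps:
b(w, U) = -4 (b(w, U) = -5 + 1 = -4)
s(m) = 2*m*(1 + m) (s(m) = (1 + m)*(2*m) = 2*m*(1 + m))
Y(O, Q) = -2*O (Y(O, Q) = O*(-2) = -2*O)
P(J, X) = -4*X³*(1 + X) (P(J, X) = ((-4*X*(1 + X))*X)*X = (-4*X²*(1 + X))*X = -4*X³*(1 + X))
1/P(b(-15, 4), -224) = 1/(4*(-224)³*(-1 - 1*(-224))) = 1/(4*(-11239424)*(-1 + 224)) = 1/(4*(-11239424)*223) = 1/(-10025566208) = -1/10025566208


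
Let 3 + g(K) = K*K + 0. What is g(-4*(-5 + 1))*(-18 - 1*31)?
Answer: -12397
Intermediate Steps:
g(K) = -3 + K**2 (g(K) = -3 + (K*K + 0) = -3 + (K**2 + 0) = -3 + K**2)
g(-4*(-5 + 1))*(-18 - 1*31) = (-3 + (-4*(-5 + 1))**2)*(-18 - 1*31) = (-3 + (-4*(-4))**2)*(-18 - 31) = (-3 + 16**2)*(-49) = (-3 + 256)*(-49) = 253*(-49) = -12397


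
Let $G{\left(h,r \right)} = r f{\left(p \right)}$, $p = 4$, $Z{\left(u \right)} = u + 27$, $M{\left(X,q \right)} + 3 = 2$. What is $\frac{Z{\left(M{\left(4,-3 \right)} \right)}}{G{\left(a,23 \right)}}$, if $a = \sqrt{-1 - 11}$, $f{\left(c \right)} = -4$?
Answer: $- \frac{13}{46} \approx -0.28261$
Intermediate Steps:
$M{\left(X,q \right)} = -1$ ($M{\left(X,q \right)} = -3 + 2 = -1$)
$Z{\left(u \right)} = 27 + u$
$a = 2 i \sqrt{3}$ ($a = \sqrt{-12} = 2 i \sqrt{3} \approx 3.4641 i$)
$G{\left(h,r \right)} = - 4 r$ ($G{\left(h,r \right)} = r \left(-4\right) = - 4 r$)
$\frac{Z{\left(M{\left(4,-3 \right)} \right)}}{G{\left(a,23 \right)}} = \frac{27 - 1}{\left(-4\right) 23} = \frac{26}{-92} = 26 \left(- \frac{1}{92}\right) = - \frac{13}{46}$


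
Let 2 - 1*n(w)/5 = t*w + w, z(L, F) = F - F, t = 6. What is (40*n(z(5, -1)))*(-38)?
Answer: -15200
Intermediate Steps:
z(L, F) = 0
n(w) = 10 - 35*w (n(w) = 10 - 5*(6*w + w) = 10 - 35*w)
(40*n(z(5, -1)))*(-38) = (40*(10 - 35*0))*(-38) = (40*(10 + 0))*(-38) = (40*10)*(-38) = 400*(-38) = -15200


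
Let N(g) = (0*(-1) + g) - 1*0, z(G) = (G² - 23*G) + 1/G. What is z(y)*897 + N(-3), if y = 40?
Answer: 24399177/40 ≈ 6.0998e+5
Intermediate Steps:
z(G) = 1/G + G² - 23*G
N(g) = g (N(g) = (0 + g) + 0 = g + 0 = g)
z(y)*897 + N(-3) = ((1 + 40²*(-23 + 40))/40)*897 - 3 = ((1 + 1600*17)/40)*897 - 3 = ((1 + 27200)/40)*897 - 3 = ((1/40)*27201)*897 - 3 = (27201/40)*897 - 3 = 24399297/40 - 3 = 24399177/40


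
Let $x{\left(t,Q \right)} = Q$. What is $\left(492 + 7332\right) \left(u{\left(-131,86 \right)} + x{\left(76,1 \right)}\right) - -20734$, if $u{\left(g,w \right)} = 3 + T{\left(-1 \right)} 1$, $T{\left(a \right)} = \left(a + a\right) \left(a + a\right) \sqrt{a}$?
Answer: $52030 + 31296 i \approx 52030.0 + 31296.0 i$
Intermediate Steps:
$T{\left(a \right)} = 4 a^{\frac{5}{2}}$ ($T{\left(a \right)} = 2 a 2 a \sqrt{a} = 4 a^{2} \sqrt{a} = 4 a^{\frac{5}{2}}$)
$u{\left(g,w \right)} = 3 + 4 i$ ($u{\left(g,w \right)} = 3 + 4 \left(-1\right)^{\frac{5}{2}} \cdot 1 = 3 + 4 i 1 = 3 + 4 i$)
$\left(492 + 7332\right) \left(u{\left(-131,86 \right)} + x{\left(76,1 \right)}\right) - -20734 = \left(492 + 7332\right) \left(\left(3 + 4 i\right) + 1\right) - -20734 = 7824 \left(4 + 4 i\right) + 20734 = \left(31296 + 31296 i\right) + 20734 = 52030 + 31296 i$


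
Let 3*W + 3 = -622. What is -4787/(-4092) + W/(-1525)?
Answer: 326107/249612 ≈ 1.3065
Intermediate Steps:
W = -625/3 (W = -1 + (⅓)*(-622) = -1 - 622/3 = -625/3 ≈ -208.33)
-4787/(-4092) + W/(-1525) = -4787/(-4092) - 625/3/(-1525) = -4787*(-1/4092) - 625/3*(-1/1525) = 4787/4092 + 25/183 = 326107/249612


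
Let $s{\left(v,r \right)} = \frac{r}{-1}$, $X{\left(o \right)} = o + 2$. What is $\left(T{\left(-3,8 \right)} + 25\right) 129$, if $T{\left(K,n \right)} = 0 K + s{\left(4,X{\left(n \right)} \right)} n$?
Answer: $-7095$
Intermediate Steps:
$X{\left(o \right)} = 2 + o$
$s{\left(v,r \right)} = - r$ ($s{\left(v,r \right)} = r \left(-1\right) = - r$)
$T{\left(K,n \right)} = n \left(-2 - n\right)$ ($T{\left(K,n \right)} = 0 K + - (2 + n) n = 0 + \left(-2 - n\right) n = 0 + n \left(-2 - n\right) = n \left(-2 - n\right)$)
$\left(T{\left(-3,8 \right)} + 25\right) 129 = \left(\left(-1\right) 8 \left(2 + 8\right) + 25\right) 129 = \left(\left(-1\right) 8 \cdot 10 + 25\right) 129 = \left(-80 + 25\right) 129 = \left(-55\right) 129 = -7095$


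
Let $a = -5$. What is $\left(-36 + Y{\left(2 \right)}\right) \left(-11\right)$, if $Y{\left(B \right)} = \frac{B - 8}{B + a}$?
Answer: $374$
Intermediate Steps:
$Y{\left(B \right)} = \frac{-8 + B}{-5 + B}$ ($Y{\left(B \right)} = \frac{B - 8}{B - 5} = \frac{-8 + B}{-5 + B}$)
$\left(-36 + Y{\left(2 \right)}\right) \left(-11\right) = \left(-36 + \frac{-8 + 2}{-5 + 2}\right) \left(-11\right) = \left(-36 + \frac{1}{-3} \left(-6\right)\right) \left(-11\right) = \left(-36 - -2\right) \left(-11\right) = \left(-36 + 2\right) \left(-11\right) = \left(-34\right) \left(-11\right) = 374$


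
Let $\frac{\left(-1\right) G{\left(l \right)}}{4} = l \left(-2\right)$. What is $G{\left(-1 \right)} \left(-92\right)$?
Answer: $736$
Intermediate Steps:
$G{\left(l \right)} = 8 l$ ($G{\left(l \right)} = - 4 l \left(-2\right) = - 4 \left(- 2 l\right) = 8 l$)
$G{\left(-1 \right)} \left(-92\right) = 8 \left(-1\right) \left(-92\right) = \left(-8\right) \left(-92\right) = 736$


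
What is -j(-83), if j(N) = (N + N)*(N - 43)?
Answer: -20916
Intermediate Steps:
j(N) = 2*N*(-43 + N) (j(N) = (2*N)*(-43 + N) = 2*N*(-43 + N))
-j(-83) = -2*(-83)*(-43 - 83) = -2*(-83)*(-126) = -1*20916 = -20916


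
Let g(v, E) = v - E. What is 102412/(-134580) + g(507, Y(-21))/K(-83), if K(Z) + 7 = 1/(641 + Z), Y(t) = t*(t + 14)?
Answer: -1371717463/26276745 ≈ -52.203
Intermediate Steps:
Y(t) = t*(14 + t)
K(Z) = -7 + 1/(641 + Z)
102412/(-134580) + g(507, Y(-21))/K(-83) = 102412/(-134580) + (507 - (-21)*(14 - 21))/(((-4486 - 7*(-83))/(641 - 83))) = 102412*(-1/134580) + (507 - (-21)*(-7))/(((-4486 + 581)/558)) = -25603/33645 + (507 - 1*147)/(((1/558)*(-3905))) = -25603/33645 + (507 - 147)/(-3905/558) = -25603/33645 + 360*(-558/3905) = -25603/33645 - 40176/781 = -1371717463/26276745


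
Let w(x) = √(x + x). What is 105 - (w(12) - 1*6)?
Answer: 111 - 2*√6 ≈ 106.10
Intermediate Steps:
w(x) = √2*√x (w(x) = √(2*x) = √2*√x)
105 - (w(12) - 1*6) = 105 - (√2*√12 - 1*6) = 105 - (√2*(2*√3) - 6) = 105 - (2*√6 - 6) = 105 - (-6 + 2*√6) = 105 + (6 - 2*√6) = 111 - 2*√6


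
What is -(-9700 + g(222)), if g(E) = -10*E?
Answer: 11920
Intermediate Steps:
-(-9700 + g(222)) = -(-9700 - 10*222) = -(-9700 - 2220) = -1*(-11920) = 11920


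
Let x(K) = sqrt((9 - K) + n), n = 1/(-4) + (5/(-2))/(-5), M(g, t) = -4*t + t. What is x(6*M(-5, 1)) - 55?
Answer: -55 + sqrt(109)/2 ≈ -49.780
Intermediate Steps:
M(g, t) = -3*t
n = 1/4 (n = 1*(-1/4) + (5*(-1/2))*(-1/5) = -1/4 - 5/2*(-1/5) = -1/4 + 1/2 = 1/4 ≈ 0.25000)
x(K) = sqrt(37/4 - K) (x(K) = sqrt((9 - K) + 1/4) = sqrt(37/4 - K))
x(6*M(-5, 1)) - 55 = sqrt(37 - 24*(-3*1))/2 - 55 = sqrt(37 - 24*(-3))/2 - 55 = sqrt(37 - 4*(-18))/2 - 55 = sqrt(37 + 72)/2 - 55 = sqrt(109)/2 - 55 = -55 + sqrt(109)/2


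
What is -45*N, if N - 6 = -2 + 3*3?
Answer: -585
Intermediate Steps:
N = 13 (N = 6 + (-2 + 3*3) = 6 + (-2 + 9) = 6 + 7 = 13)
-45*N = -45*13 = -585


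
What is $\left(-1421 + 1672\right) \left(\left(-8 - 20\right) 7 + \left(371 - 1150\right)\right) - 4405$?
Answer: $-249130$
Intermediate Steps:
$\left(-1421 + 1672\right) \left(\left(-8 - 20\right) 7 + \left(371 - 1150\right)\right) - 4405 = 251 \left(\left(-28\right) 7 - 779\right) - 4405 = 251 \left(-196 - 779\right) - 4405 = 251 \left(-975\right) - 4405 = -244725 - 4405 = -249130$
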